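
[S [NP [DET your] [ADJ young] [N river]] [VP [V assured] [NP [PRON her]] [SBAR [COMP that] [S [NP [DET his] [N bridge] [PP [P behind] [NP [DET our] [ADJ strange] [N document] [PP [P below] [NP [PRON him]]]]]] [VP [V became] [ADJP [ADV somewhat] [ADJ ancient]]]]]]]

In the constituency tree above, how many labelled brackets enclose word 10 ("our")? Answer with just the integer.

Counting open brackets not yet closed at "our": [S [VP [SBAR [S [NP [PP [NP [DET = 8.

8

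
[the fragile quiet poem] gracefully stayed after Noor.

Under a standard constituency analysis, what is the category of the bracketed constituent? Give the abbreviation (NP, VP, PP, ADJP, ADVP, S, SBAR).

NP

The span is built around the noun "poem" — a noun phrase (NP).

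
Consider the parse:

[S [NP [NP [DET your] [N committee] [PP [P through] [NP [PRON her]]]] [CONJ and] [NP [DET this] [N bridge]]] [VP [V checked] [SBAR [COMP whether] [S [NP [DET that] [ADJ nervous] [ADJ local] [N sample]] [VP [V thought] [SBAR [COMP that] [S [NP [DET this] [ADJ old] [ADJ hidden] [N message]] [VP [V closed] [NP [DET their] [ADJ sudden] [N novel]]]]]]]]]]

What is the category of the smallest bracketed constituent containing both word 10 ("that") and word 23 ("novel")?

Word 10 lies under S → VP → SBAR → S → NP → DET; word 23 lies under S → VP → SBAR → S → VP → SBAR → S → VP → NP → N. The lowest shared node is the S.

S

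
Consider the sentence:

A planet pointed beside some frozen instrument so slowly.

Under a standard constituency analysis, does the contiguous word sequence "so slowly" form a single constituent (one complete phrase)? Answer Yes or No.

The sequence corresponds to a single ADVP node — the adverb phrase "so slowly".

Yes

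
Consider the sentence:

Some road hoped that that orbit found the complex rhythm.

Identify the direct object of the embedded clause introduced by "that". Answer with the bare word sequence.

the complex rhythm

"found" heads the VP of the embedded clause introduced by "that", and "the complex rhythm" is its direct object.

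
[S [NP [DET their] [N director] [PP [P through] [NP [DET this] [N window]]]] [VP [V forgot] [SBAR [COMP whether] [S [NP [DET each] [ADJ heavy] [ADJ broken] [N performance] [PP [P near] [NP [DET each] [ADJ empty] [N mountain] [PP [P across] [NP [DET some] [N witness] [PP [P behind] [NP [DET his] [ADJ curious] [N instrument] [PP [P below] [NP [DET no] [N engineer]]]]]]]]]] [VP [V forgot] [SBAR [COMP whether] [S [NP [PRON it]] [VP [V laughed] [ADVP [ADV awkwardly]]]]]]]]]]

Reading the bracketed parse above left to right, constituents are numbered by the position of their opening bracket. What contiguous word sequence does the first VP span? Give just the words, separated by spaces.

In left-to-right order the VP constituents are "forgot whether each heavy broken performance near each empty mountain across some witness behind his curious instrument below no engineer forgot whether it laughed awkwardly"; "forgot whether it laughed awkwardly"; "laughed awkwardly". Number 1 is "forgot whether each heavy broken performance near each empty mountain across some witness behind his curious instrument below no engineer forgot whether it laughed awkwardly".

forgot whether each heavy broken performance near each empty mountain across some witness behind his curious instrument below no engineer forgot whether it laughed awkwardly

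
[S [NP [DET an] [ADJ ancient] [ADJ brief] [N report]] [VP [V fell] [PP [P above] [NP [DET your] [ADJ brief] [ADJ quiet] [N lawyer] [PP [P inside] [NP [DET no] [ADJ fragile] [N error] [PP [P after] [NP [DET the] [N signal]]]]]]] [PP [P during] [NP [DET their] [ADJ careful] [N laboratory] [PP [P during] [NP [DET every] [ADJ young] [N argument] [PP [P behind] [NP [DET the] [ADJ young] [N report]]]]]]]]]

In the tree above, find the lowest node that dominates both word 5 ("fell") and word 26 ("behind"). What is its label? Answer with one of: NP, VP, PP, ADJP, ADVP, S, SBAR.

VP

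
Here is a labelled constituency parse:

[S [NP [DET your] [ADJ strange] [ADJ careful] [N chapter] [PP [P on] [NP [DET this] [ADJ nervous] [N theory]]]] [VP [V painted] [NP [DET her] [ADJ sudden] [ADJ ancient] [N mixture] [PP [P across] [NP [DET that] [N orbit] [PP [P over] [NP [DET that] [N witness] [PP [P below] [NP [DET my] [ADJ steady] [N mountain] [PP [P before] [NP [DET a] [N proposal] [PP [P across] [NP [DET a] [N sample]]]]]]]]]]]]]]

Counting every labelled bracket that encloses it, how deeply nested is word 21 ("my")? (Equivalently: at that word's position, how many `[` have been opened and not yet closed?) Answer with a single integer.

The word sits inside DET, which is inside NP, inside PP, inside NP, inside PP, inside NP, inside PP, inside NP, inside VP, inside S — 10 brackets in all.

10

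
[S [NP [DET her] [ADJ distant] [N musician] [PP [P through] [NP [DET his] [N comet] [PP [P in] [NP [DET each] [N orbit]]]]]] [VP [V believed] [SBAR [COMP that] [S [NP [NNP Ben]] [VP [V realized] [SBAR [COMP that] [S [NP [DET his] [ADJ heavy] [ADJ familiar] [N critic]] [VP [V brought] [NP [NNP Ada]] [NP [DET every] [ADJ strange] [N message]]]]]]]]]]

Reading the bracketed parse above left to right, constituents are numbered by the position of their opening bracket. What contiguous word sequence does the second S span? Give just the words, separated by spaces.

In left-to-right order the S constituents are "her distant musician through his comet in each orbit believed that Ben realized that his heavy familiar critic brought Ada every strange message"; "Ben realized that his heavy familiar critic brought Ada every strange message"; "his heavy familiar critic brought Ada every strange message". Number 2 is "Ben realized that his heavy familiar critic brought Ada every strange message".

Ben realized that his heavy familiar critic brought Ada every strange message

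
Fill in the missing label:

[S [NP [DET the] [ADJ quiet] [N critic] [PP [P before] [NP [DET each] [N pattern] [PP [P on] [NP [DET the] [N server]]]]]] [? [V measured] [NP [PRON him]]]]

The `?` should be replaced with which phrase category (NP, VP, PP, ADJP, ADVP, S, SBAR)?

VP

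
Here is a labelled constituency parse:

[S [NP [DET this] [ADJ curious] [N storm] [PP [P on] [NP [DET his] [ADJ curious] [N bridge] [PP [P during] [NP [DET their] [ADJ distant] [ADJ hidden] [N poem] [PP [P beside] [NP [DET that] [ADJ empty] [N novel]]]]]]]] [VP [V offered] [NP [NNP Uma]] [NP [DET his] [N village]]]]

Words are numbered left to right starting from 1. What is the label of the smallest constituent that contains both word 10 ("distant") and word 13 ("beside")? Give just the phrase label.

NP

The smallest bracket enclosing both words is [NP their distant hidden poem beside that empty novel], so the label is NP.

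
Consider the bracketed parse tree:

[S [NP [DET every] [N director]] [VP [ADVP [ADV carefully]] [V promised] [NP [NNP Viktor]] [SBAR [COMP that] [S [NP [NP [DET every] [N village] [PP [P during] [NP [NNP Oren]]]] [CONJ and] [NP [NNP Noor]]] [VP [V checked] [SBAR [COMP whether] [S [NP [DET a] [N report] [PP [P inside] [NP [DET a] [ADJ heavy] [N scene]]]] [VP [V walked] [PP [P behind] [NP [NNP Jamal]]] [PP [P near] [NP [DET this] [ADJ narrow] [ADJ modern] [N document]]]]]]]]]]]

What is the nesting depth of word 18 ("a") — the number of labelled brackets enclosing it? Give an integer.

11

Counting open brackets not yet closed at "a": [S [VP [SBAR [S [VP [SBAR [S [NP [PP [NP [DET = 11.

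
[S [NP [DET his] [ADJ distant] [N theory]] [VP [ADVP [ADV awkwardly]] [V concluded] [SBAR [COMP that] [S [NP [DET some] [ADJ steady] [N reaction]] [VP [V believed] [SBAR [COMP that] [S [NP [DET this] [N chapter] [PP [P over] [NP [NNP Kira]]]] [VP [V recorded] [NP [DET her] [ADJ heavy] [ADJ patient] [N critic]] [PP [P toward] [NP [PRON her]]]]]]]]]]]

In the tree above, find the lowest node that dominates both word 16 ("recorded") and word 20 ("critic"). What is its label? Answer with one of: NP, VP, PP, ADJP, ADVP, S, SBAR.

VP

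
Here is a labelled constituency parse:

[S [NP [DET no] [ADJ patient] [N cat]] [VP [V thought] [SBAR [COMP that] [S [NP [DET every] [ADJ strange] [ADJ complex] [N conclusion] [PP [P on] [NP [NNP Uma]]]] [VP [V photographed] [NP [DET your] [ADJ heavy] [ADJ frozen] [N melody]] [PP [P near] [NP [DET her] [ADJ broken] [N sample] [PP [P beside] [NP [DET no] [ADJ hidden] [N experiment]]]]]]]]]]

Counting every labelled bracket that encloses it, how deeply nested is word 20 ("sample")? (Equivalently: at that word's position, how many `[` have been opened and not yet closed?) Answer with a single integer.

Path from the root down to the word: S → VP → SBAR → S → VP → PP → NP → N. That is 8 enclosing brackets.

8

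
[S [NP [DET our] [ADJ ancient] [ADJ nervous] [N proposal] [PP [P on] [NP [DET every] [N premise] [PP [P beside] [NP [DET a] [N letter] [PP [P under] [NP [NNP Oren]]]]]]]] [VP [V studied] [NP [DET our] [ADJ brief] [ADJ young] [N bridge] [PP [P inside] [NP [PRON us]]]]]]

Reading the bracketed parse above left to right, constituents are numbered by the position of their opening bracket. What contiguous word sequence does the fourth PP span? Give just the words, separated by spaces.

inside us

The PP opening brackets appear, in order, over: "on every premise beside a letter under Oren"; "beside a letter under Oren"; "under Oren"; "inside us". The fourth one spans "inside us".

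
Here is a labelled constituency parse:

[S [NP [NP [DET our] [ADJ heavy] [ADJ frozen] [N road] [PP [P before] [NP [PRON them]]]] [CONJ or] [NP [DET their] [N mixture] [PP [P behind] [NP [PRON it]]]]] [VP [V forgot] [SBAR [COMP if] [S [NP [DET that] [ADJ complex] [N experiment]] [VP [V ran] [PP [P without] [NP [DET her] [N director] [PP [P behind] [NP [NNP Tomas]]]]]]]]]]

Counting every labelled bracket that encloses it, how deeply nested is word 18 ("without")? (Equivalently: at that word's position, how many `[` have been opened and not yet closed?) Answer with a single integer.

Counting open brackets not yet closed at "without": [S [VP [SBAR [S [VP [PP [P = 7.

7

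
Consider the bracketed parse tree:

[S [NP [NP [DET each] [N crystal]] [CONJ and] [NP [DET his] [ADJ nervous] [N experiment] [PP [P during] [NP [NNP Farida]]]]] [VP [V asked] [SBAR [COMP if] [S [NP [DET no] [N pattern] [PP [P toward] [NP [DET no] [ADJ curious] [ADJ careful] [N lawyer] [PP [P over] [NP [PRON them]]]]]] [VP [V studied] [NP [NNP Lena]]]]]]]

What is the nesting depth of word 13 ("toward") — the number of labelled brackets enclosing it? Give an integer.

7

Path from the root down to the word: S → VP → SBAR → S → NP → PP → P. That is 7 enclosing brackets.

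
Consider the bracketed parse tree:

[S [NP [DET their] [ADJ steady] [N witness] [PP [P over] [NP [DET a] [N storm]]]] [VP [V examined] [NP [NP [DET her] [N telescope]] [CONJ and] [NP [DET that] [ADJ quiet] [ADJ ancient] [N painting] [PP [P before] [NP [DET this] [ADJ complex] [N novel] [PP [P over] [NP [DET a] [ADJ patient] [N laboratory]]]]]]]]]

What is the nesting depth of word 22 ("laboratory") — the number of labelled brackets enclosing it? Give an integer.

Counting open brackets not yet closed at "laboratory": [S [VP [NP [NP [PP [NP [PP [NP [N = 9.

9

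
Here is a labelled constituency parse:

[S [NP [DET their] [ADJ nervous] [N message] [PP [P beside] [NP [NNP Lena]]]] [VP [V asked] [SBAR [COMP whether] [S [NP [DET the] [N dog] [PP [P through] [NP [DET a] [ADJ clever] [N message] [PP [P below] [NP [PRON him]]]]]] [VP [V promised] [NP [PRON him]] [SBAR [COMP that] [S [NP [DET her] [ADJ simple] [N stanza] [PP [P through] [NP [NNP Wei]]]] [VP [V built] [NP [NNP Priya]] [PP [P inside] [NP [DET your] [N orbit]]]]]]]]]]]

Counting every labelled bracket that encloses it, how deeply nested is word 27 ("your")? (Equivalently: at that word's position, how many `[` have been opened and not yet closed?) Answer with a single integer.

11

Path from the root down to the word: S → VP → SBAR → S → VP → SBAR → S → VP → PP → NP → DET. That is 11 enclosing brackets.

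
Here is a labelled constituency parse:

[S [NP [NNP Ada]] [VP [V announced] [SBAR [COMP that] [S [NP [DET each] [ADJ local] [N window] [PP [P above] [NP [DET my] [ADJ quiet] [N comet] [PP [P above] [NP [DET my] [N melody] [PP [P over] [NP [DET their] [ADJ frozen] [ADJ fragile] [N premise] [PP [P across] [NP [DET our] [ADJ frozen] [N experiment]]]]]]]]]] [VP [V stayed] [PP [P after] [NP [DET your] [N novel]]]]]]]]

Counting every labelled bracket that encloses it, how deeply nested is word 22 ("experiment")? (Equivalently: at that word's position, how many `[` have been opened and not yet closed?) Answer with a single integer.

14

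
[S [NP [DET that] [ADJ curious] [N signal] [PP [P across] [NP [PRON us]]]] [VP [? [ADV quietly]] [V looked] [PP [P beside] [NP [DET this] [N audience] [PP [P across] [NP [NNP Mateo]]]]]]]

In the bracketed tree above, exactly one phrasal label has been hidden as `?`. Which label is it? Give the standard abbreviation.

ADVP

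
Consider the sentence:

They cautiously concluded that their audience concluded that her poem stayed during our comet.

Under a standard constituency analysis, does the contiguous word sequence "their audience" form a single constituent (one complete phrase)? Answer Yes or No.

These words form the whole noun phrase headed by "audience", so yes — one constituent.

Yes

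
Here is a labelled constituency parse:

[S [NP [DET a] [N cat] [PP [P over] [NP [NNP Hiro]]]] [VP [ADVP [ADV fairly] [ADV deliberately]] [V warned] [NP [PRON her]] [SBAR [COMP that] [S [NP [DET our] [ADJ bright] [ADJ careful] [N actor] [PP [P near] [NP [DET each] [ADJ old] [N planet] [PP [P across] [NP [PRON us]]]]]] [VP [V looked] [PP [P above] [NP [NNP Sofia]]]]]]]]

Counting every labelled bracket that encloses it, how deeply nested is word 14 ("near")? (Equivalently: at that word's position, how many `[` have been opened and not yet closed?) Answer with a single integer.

The word sits inside P, which is inside PP, inside NP, inside S, inside SBAR, inside VP, inside S — 7 brackets in all.

7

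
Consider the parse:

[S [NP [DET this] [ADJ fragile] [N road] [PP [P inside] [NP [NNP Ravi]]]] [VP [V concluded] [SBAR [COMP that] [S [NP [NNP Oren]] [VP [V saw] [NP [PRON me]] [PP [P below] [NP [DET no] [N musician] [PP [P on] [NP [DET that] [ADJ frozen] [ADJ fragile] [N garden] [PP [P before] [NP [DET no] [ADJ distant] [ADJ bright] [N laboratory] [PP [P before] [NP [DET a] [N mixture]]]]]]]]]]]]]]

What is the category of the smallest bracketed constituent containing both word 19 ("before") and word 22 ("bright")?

Both words fall inside [PP before no distant bright laboratory before a mixture] (words 19–26), and no smaller constituent contains them both. Label: PP.

PP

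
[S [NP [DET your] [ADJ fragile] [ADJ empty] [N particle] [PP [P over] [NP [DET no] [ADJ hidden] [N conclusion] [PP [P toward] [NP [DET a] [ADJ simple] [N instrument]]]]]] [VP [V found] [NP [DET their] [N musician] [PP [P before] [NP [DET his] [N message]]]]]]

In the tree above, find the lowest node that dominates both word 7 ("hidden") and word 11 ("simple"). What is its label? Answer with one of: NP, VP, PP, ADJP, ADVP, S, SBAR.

NP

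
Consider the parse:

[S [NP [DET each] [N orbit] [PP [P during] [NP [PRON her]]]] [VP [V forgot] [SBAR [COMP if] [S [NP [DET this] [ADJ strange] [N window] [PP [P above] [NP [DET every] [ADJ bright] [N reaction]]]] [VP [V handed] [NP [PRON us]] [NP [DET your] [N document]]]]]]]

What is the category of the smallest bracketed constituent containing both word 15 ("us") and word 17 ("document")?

Word 15 lies under S → VP → SBAR → S → VP → NP → PRON; word 17 lies under S → VP → SBAR → S → VP → NP → N. The lowest shared node is the VP.

VP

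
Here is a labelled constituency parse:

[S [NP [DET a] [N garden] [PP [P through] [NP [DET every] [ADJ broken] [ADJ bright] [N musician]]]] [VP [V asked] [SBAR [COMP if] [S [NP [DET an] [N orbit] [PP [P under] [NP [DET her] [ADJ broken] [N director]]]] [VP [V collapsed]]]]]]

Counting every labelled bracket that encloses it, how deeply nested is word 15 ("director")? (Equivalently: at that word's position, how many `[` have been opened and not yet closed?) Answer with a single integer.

8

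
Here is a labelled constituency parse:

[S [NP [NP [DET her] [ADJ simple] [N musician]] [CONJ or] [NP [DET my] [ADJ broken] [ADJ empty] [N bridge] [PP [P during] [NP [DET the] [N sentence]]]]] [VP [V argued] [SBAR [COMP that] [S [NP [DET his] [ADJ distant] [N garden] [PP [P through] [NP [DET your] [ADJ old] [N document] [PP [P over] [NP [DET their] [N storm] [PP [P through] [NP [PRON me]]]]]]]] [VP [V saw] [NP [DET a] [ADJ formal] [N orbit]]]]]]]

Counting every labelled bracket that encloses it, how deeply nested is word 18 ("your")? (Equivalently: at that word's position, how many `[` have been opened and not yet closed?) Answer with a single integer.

Path from the root down to the word: S → VP → SBAR → S → NP → PP → NP → DET. That is 8 enclosing brackets.

8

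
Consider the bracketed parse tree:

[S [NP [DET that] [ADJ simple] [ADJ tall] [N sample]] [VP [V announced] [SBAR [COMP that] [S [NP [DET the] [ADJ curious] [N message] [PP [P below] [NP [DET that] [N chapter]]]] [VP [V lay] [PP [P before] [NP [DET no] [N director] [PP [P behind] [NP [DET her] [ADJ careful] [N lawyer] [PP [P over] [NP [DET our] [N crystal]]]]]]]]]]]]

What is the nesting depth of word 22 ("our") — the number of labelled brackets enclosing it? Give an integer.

12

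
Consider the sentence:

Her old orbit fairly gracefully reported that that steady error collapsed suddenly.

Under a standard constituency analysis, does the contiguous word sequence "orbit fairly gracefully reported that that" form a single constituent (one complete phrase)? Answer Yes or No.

The smallest constituent containing the whole sequence is the clause [S her old orbit fairly gracefully reported that that steady error collapsed suddenly], but the sequence is only part of it — it straddles the boundary between noun phrase "her old orbit" and verb phrase "fairly gracefully reported that that steady error collapsed suddenly".

No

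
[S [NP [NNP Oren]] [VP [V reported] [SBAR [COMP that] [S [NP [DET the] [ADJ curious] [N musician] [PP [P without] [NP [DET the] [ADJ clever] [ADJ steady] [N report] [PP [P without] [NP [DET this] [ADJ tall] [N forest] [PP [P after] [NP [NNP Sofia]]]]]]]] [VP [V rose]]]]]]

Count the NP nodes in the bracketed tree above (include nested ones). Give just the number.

5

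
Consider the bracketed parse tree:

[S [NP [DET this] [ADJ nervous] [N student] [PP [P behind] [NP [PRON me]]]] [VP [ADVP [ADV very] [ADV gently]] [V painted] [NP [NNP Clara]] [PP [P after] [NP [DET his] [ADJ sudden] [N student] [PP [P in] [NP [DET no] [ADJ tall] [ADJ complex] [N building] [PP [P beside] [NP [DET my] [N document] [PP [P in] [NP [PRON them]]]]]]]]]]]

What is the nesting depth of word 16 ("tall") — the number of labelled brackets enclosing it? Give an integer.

7

The word sits inside ADJ, which is inside NP, inside PP, inside NP, inside PP, inside VP, inside S — 7 brackets in all.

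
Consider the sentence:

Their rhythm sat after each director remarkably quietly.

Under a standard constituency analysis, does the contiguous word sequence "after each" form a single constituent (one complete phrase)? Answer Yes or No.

"after" belongs to the preposition "after" while "each" belongs to the noun phrase "each director"; a span that runs across that boundary is not a single phrase.

No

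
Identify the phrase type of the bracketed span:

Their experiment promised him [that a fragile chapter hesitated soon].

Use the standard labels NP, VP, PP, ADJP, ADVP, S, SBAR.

SBAR

The bracketed span "that a fragile chapter hesitated soon" is headed by "that", making it a subordinate clause (SBAR).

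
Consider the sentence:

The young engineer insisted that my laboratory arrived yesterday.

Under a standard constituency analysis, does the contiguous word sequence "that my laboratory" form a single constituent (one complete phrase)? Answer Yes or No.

The smallest constituent containing the whole sequence is the subordinate clause [SBAR that my laboratory arrived yesterday], but the sequence is only part of it — it straddles the boundary between complementizer "that" and clause "my laboratory arrived yesterday".

No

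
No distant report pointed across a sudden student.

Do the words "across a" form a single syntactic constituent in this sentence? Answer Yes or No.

No

The smallest constituent containing the whole sequence is the prepositional phrase [PP across a sudden student], but the sequence is only part of it — it straddles the boundary between preposition "across" and noun phrase "a sudden student".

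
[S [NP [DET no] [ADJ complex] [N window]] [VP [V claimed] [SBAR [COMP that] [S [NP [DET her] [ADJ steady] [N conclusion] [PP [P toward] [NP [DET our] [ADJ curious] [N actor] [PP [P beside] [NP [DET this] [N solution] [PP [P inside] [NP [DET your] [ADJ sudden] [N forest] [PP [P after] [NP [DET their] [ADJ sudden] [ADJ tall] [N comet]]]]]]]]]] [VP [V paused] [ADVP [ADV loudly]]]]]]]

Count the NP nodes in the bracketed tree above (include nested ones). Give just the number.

6

Scanning left to right, an opening `[NP` appears at word positions 1, 6, 10, 14, 17, 21 — 6 in total.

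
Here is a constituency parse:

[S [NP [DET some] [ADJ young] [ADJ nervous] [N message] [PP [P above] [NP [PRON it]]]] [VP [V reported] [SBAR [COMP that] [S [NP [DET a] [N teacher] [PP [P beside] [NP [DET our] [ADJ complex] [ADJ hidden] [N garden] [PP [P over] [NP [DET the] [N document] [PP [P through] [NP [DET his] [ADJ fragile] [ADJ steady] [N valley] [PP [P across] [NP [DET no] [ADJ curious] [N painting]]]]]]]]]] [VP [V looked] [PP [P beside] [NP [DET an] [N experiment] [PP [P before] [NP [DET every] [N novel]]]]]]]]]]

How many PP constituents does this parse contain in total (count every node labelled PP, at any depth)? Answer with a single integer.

7

The PP constituents are: [PP above it]; [PP beside our complex hidden garden over the document through his fragile steady valley across no curious painting]; [PP over the document through his fragile steady valley across no curious painting]; [PP through his fragile steady valley across no curious painting]; [PP across no curious painting]; [PP beside an experiment before every novel] …. Total: 7.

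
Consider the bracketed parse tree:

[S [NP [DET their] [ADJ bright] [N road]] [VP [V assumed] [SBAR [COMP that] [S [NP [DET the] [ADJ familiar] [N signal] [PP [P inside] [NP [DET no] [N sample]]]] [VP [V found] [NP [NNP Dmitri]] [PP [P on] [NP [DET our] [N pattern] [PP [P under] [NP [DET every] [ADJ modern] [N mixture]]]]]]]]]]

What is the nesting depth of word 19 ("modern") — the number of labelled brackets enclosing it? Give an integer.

The word sits inside ADJ, which is inside NP, inside PP, inside NP, inside PP, inside VP, inside S, inside SBAR, inside VP, inside S — 10 brackets in all.

10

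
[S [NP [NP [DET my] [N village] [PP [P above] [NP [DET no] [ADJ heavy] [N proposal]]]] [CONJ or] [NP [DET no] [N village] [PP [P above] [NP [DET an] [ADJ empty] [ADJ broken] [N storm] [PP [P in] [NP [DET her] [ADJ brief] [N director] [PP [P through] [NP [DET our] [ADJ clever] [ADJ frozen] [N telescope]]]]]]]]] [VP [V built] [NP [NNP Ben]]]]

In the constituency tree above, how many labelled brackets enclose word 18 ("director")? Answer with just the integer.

Counting open brackets not yet closed at "director": [S [NP [NP [PP [NP [PP [NP [N = 8.

8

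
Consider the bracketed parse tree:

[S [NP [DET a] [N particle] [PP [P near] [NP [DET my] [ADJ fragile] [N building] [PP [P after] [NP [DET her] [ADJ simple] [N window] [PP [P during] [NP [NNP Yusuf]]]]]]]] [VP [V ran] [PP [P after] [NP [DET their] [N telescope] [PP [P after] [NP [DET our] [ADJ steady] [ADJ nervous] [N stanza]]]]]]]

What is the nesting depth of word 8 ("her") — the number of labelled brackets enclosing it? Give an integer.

The word sits inside DET, which is inside NP, inside PP, inside NP, inside PP, inside NP, inside S — 7 brackets in all.

7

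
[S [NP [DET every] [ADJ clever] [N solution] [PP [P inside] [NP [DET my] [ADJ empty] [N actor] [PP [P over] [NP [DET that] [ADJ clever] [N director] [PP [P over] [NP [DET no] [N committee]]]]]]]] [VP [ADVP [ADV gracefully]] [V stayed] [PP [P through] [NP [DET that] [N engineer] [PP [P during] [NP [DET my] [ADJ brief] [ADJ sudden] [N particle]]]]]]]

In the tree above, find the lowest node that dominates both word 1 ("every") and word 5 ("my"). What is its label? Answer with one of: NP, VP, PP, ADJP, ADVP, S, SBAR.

NP

The smallest bracket enclosing both words is [NP every clever solution inside my empty actor over that clever director over no committee], so the label is NP.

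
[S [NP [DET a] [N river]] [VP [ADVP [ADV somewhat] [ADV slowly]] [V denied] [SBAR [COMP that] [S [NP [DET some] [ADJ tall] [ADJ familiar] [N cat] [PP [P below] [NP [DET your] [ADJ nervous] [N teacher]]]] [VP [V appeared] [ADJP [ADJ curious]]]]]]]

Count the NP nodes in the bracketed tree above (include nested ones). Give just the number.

3

Scanning left to right, an opening `[NP` appears at word positions 1, 7, 12 — 3 in total.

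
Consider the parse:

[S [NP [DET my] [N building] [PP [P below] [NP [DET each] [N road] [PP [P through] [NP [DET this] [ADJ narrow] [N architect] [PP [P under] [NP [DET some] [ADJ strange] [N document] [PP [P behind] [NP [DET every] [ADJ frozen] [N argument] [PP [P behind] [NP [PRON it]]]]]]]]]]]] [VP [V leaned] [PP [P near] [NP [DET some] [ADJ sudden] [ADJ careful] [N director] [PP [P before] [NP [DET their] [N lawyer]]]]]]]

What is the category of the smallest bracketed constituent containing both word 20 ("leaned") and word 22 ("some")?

VP

Both words fall inside [VP leaned near some sudden careful director before their lawyer] (words 20–28), and no smaller constituent contains them both. Label: VP.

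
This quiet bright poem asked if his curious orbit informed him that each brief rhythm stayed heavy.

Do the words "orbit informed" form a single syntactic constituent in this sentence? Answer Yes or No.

The sequence begins inside the noun phrase "his curious orbit" and ends inside the verb phrase "informed him that each brief rhythm stayed heavy"; it crosses a phrase boundary, so no single node in the tree spans exactly those words.

No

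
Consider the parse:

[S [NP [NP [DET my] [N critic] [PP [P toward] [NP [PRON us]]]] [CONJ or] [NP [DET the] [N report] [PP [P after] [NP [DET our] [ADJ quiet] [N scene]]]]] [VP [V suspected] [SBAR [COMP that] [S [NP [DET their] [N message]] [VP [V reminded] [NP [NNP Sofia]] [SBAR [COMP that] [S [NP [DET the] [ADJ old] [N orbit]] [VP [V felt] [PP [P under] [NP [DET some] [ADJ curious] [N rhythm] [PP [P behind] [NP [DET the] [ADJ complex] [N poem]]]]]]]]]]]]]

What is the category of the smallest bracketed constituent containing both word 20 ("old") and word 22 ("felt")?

S

Both words fall inside [S the old orbit felt under some curious rhythm behind the complex poem] (words 19–30), and no smaller constituent contains them both. Label: S.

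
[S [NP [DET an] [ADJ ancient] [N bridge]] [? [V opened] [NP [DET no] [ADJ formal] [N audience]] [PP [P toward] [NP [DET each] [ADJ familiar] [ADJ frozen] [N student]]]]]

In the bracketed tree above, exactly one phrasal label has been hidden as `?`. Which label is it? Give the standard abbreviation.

VP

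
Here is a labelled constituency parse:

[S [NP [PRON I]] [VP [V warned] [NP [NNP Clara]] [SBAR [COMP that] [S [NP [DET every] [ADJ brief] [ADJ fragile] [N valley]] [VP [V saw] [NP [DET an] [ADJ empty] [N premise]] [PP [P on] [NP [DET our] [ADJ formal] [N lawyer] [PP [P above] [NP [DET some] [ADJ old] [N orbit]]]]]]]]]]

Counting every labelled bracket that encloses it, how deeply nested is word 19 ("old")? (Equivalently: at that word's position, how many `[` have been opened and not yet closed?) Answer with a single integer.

10

Path from the root down to the word: S → VP → SBAR → S → VP → PP → NP → PP → NP → ADJ. That is 10 enclosing brackets.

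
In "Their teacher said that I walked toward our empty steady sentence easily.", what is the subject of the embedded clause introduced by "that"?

"I" is the NP that combines with the VP headed by "walked" to form the embedded clause introduced by "that" — the subject.

I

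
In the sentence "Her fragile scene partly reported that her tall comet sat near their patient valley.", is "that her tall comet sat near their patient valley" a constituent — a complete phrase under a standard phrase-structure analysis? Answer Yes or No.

Yes

The sequence corresponds to a single SBAR node — the subordinate clause "that her tall comet sat near their patient valley".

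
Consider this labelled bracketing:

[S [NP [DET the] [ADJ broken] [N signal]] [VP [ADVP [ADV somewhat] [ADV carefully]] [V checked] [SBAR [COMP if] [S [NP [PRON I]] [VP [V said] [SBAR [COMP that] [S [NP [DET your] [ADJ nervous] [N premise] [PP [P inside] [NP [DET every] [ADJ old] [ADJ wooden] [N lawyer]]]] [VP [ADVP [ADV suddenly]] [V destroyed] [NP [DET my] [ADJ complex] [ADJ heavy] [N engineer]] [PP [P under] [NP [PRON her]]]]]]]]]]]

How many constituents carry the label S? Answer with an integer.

Scanning left to right, an opening `[S` appears at word positions 1, 8, 11 — 3 in total.

3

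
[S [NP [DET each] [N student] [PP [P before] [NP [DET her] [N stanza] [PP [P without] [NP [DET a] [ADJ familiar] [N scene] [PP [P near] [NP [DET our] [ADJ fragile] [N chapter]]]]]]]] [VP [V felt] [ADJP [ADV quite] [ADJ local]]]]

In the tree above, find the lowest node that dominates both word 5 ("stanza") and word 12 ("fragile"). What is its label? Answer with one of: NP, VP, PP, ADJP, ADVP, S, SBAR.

NP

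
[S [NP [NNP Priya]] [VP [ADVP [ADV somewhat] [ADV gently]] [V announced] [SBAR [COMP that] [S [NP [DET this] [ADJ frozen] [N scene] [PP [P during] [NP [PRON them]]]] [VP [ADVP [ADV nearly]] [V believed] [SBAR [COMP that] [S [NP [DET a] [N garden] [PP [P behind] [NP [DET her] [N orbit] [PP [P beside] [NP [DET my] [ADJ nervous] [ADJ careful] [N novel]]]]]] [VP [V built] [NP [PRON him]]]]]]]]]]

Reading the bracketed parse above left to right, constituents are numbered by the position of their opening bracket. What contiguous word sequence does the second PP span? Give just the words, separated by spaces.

behind her orbit beside my nervous careful novel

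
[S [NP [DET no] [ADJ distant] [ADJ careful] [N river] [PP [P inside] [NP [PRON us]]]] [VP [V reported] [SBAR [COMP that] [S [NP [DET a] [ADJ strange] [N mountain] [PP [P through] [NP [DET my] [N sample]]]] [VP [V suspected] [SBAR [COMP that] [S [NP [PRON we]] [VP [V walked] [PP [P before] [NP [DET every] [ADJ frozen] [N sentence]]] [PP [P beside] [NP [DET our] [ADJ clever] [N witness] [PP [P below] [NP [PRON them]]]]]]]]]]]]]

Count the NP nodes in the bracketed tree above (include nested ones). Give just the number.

The NP constituents are: [NP no distant careful river inside us]; [NP us]; [NP a strange mountain through my sample]; [NP my sample]; [NP we]; [NP every frozen sentence] …. Total: 8.

8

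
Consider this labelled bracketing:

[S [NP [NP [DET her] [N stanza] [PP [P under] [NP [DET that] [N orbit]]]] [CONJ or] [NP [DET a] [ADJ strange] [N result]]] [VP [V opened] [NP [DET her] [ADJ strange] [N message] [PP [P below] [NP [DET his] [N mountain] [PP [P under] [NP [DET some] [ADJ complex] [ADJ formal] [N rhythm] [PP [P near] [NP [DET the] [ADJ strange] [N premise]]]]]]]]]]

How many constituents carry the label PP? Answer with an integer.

4

Scanning left to right, an opening `[PP` appears at word positions 3, 14, 17, 22 — 4 in total.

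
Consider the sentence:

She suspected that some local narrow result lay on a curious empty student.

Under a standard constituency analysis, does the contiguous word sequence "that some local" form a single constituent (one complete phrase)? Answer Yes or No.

The smallest constituent containing the whole sequence is the subordinate clause [SBAR that some local narrow result lay on a curious empty student], but the sequence is only part of it — it straddles the boundary between complementizer "that" and clause "some local narrow result lay on a curious empty student".

No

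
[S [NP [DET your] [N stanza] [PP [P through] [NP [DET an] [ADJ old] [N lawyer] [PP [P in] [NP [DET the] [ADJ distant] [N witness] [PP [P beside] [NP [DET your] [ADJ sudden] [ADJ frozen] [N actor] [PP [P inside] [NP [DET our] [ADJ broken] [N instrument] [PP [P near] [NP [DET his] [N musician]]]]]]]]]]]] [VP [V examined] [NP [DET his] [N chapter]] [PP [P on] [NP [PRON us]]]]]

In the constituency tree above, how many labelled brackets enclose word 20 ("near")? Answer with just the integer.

12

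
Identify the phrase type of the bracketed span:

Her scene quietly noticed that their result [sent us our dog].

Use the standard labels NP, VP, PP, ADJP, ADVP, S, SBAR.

VP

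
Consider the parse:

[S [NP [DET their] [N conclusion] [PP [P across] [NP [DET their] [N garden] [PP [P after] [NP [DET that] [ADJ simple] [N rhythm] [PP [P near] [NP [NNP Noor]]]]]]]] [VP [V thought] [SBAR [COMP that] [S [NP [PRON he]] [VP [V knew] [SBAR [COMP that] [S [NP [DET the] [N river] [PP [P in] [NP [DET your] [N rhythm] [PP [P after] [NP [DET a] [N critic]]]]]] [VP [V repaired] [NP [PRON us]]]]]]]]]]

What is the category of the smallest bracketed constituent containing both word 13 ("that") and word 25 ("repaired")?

SBAR

Word 13 lies under S → VP → SBAR → COMP; word 25 lies under S → VP → SBAR → S → VP → SBAR → S → VP → V. The lowest shared node is the SBAR.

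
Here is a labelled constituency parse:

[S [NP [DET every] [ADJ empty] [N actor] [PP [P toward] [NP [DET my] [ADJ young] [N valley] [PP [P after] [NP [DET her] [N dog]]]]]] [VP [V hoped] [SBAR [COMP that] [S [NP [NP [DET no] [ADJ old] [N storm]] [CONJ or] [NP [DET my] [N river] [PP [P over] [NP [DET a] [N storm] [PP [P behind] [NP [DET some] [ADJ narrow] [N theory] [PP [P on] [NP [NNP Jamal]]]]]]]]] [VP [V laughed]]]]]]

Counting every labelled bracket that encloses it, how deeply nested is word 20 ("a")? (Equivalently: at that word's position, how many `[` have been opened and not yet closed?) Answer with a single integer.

The word sits inside DET, which is inside NP, inside PP, inside NP, inside NP, inside S, inside SBAR, inside VP, inside S — 9 brackets in all.

9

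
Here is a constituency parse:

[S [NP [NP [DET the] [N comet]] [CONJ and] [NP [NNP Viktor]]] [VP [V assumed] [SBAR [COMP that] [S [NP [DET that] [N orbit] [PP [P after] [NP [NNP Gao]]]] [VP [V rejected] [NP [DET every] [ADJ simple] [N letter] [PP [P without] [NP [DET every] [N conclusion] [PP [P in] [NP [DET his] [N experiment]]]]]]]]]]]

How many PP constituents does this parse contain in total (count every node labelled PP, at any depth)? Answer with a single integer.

3

Listing each PP by its span: [PP after Gao]; [PP without every conclusion in his experiment]; [PP in his experiment] — that makes 3.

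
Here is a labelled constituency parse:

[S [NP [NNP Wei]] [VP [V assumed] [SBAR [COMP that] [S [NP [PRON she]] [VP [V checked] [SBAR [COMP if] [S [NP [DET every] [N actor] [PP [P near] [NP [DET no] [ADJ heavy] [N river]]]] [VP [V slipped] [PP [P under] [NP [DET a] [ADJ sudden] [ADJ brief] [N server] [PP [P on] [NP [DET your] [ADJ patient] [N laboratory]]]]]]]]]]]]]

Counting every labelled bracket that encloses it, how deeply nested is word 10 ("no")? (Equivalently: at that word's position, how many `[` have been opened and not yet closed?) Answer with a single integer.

11

Counting open brackets not yet closed at "no": [S [VP [SBAR [S [VP [SBAR [S [NP [PP [NP [DET = 11.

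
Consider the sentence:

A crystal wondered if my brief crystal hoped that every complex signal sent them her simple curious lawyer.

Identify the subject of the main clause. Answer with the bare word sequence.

a crystal

The subject of the main clause is the NP immediately before the verb "wondered": "a crystal".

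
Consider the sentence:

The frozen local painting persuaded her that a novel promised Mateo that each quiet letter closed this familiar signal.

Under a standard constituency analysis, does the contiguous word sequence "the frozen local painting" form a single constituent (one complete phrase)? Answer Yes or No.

"the frozen local painting" is exactly the noun phrase [NP the frozen local painting], a complete constituent.

Yes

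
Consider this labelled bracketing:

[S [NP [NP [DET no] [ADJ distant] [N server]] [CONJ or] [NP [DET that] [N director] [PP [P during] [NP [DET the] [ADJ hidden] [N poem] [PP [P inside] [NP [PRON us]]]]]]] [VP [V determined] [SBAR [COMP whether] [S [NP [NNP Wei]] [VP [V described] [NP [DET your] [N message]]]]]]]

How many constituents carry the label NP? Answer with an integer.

7

Listing each NP by its span: [NP no distant server or that director during the hidden poem inside us]; [NP no distant server]; [NP that director during the hidden poem inside us]; [NP the hidden poem inside us]; [NP us]; [NP Wei] … — that makes 7.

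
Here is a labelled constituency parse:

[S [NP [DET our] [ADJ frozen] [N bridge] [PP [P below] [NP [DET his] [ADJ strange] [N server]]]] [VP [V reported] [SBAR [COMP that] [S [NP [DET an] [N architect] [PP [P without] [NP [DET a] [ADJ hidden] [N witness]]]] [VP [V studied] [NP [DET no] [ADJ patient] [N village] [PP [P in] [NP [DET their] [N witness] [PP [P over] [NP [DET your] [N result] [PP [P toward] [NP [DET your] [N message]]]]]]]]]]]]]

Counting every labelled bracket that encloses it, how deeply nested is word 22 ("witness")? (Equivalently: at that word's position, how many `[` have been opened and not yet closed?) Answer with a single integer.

The word sits inside N, which is inside NP, inside PP, inside NP, inside VP, inside S, inside SBAR, inside VP, inside S — 9 brackets in all.

9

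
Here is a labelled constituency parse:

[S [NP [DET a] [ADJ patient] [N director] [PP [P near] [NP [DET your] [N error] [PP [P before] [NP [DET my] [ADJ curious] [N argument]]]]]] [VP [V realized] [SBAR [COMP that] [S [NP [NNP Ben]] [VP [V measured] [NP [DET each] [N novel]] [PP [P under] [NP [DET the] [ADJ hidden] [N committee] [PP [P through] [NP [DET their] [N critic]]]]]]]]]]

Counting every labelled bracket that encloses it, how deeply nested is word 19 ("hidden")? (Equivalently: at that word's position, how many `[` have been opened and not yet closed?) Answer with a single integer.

Path from the root down to the word: S → VP → SBAR → S → VP → PP → NP → ADJ. That is 8 enclosing brackets.

8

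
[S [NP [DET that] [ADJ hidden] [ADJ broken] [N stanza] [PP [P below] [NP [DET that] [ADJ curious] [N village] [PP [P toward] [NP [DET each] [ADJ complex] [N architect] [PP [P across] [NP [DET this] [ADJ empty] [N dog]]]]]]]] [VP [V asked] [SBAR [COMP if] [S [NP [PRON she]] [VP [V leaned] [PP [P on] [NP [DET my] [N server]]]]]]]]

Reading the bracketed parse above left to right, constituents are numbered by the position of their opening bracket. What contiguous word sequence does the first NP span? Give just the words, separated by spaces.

Opening `[NP` markers occur at word positions 1, 6, 10, 14, 19, 22; the first of these opens the constituent [NP that hidden broken stanza below that curious village toward each complex architect across this empty dog].

that hidden broken stanza below that curious village toward each complex architect across this empty dog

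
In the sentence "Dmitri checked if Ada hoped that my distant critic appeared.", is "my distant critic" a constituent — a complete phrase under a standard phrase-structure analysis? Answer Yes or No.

"my distant critic" is exactly the noun phrase [NP my distant critic], a complete constituent.

Yes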